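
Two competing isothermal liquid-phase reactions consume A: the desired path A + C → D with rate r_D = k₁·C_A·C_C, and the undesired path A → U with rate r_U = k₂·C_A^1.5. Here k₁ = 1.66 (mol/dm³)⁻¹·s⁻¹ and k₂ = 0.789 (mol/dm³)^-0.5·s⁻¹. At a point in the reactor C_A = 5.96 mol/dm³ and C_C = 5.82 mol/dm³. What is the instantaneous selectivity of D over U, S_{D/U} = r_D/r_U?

S_{D/U} = r_D/r_U = (k₁·C_A·C_C)/(k₂·C_A^1.5) = (k₁/k₂)·C_A^-0.5·C_C.
= (1.66×5.960×5.820) / (0.789×5.960^1.5) = 57.58/11.48 = 5.02.

5.02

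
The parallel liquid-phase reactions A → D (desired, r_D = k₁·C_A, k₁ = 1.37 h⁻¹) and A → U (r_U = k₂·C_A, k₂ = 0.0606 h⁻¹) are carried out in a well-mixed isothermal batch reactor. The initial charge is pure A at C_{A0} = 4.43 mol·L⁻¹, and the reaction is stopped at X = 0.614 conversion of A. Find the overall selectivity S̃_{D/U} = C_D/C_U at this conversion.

22.6

C_A = C_{A0}(1−X) = 1.710 mol·L⁻¹.
Both paths are first order in A, so the instantaneous fraction to D is constant: dC_D/d(−C_A) = k₁/(k₁+k₂) = 0.9576.
C_D = 0.9576·(C_{A0}−C_A) = 0.9576×2.720 = 2.60 mol·L⁻¹.
C_U = (C_{A0}−C_A)−C_D = 0.1152 mol·L⁻¹; S̃_{D/U} = 2.605/0.1152 = 22.6.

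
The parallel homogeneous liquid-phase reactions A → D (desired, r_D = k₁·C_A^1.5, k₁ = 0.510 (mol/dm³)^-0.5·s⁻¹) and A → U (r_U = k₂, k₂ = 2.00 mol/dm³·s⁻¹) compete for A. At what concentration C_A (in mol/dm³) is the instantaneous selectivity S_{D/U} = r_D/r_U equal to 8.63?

10.5 mol/dm³

S_{D/U} = (k₁/k₂)·C_A^1.5 ⇒ C_A = (S·k₂/k₁)^(1/1.5).
= (8.63×2.00/0.510)^(0.6667) = (33.84)^(0.6667) = 10.5 mol/dm³.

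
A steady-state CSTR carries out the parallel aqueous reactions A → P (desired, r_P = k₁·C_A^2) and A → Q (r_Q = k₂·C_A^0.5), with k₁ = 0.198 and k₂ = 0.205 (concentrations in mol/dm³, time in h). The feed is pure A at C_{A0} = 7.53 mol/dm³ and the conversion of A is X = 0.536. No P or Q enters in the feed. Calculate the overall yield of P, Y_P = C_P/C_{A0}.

Exit C_A = C_{A0}(1−X) = 7.53×0.464 = 3.494 mol/dm³.
In a CSTR the entire volume is at exit conditions, so r_P = 0.198×3.494^2 = 2.417 and r_Q = 0.205×3.494^0.5 = 0.3832.
Fraction of consumed A going to P: r_P/(r_P+r_Q) = 0.8632.
C_P = 0.8632·C_{A0}·X = 0.8632×7.53×0.536 = 3.48 mol/dm³; Y_P = C_P/C_{A0} = 0.463.

0.463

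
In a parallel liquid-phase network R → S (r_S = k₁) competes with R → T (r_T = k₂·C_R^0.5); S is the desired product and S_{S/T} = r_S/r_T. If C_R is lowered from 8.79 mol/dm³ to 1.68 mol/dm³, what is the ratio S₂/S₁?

S_{S/T} = (k₁/k₂)·C_R^-0.5, so S₂/S₁ = (C_{R,2}/C_{R,1})^-0.5.
= (1.68/8.79)^(-0.5) = (0.1911)^(-0.5) = 2.29.
Selectivity toward S rises as C_R falls — low-concentration operation is favoured.

2.29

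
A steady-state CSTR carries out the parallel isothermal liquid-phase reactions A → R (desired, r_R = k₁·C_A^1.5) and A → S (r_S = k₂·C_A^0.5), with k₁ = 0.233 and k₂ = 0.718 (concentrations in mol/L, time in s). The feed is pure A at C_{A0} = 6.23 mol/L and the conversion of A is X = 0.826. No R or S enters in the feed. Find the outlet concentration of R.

Exit C_A = C_{A0}(1−X) = 6.23×0.174 = 1.084 mol/L.
Rates in a CSTR are evaluated at the outlet concentration: r_R = 0.233×1.084^1.5 = 0.2630, r_S = 0.718×1.084^0.5 = 0.7476.
Fraction of consumed A going to R: r_R/(r_R+r_S) = 0.2602.
C_R = 0.2602·C_{A0}·X = 0.2602×6.23×0.826 = 1.34 mol/L.

1.34 mol/L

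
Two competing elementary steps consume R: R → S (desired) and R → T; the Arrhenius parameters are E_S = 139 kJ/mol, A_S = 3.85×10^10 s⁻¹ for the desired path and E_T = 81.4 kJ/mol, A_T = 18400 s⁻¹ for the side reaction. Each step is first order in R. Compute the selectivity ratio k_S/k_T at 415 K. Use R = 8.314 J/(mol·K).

0.118

k_S/k_T = (A_S/A_T)·exp[−(E_S−E_T)/(RT)] = (A_S/A_T)·exp[(E_T−E_S)/(RT)].
(E_T−E_S)/(RT) = (81.4−139)×10³/(8.314×415) = -57600/3450 = -16.69.
k_S/k_T = (3.85×10^10/18400)·exp(-16.69) = 2.092×10^6 × 5.621×10^-8 = 0.118.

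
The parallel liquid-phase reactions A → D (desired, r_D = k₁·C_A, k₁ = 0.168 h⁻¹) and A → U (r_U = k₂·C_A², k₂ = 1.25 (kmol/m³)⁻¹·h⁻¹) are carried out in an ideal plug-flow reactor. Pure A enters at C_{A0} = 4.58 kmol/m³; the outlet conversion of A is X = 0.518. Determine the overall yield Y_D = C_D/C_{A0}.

C_A = C_{A0}(1−X) = 2.208 kmol/m³.
Along a PFR/batch, dC_D/dC_A = −r_D/(r_D+r_U) = −k₁/(k₁+k₂·C_A).
Integrating from C_{A0} to C_A: C_D = (0.168/1.25)·ln[(0.168+1.25·4.58)/(0.168+1.25·2.21)] = 0.1344·ln(5.893/2.927) = 0.09403 kmol/m³.
Y_D = C_D/C_{A0} = 0.09403/4.58 = 0.0205.

0.0205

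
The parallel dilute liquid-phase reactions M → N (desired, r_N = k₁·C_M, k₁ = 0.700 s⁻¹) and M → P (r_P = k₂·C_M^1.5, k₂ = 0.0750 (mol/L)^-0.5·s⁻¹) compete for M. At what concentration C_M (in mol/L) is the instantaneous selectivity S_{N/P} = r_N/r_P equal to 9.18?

1.03 mol/L

S_{N/P} = (k₁/k₂)·C_M^-0.5 ⇒ C_M = (S·k₂/k₁)^(-2).
= (9.18×0.0750/0.700)^(-2) = (0.9836)^(-2) = 1.03 mol/L.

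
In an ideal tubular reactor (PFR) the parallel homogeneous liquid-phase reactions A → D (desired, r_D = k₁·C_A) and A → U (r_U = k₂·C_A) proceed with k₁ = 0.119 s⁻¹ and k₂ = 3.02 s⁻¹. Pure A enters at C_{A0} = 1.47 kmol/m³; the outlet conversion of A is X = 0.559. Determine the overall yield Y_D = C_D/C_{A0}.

C_A = C_{A0}(1−X) = 0.6483 kmol/m³.
Both paths are first order in A, so the instantaneous fraction to D is constant: dC_D/d(−C_A) = k₁/(k₁+k₂) = 0.03791.
C_D = 0.03791·(C_{A0}−C_A) = 0.03791×0.8217 = 0.0312 kmol/m³.
Y_D = C_D/C_{A0} = 0.03115/1.47 = 0.0212.

0.0212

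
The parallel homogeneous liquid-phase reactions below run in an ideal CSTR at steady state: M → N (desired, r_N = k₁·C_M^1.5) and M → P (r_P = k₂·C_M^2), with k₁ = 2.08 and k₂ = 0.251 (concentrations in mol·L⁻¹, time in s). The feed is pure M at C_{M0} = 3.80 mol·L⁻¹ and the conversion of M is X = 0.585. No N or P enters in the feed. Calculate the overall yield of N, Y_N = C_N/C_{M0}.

Exit C_M = C_{M0}(1−X) = 3.80×0.415 = 1.577 mol·L⁻¹.
A CSTR operates uniformly at the exit composition, giving r_N = 4.119 and r_P = 0.6242 (each k·C_M^n at C_M = 1.577).
Fraction of consumed M going to N: r_N/(r_N+r_P) = 0.8684.
C_N = 0.8684·C_{M0}·X = 0.8684×3.80×0.585 = 1.93 mol·L⁻¹; Y_N = C_N/C_{M0} = 0.508.

0.508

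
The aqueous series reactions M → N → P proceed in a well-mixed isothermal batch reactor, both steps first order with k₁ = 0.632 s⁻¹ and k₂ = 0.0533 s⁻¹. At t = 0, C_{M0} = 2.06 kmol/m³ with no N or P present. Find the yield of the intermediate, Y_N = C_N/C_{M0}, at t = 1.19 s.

0.510

For first-order series with pure M initially, C_N(t) = k₁C_{M0}/(k₂−k₁)·(e^(−k₁t) − e^(−k₂t)).
e^(−k₁t) = e^(−0.632×1.19) = e^(−0.7521) = 0.4714; e^(−k₂t) = e^(−0.06343) = 0.9385.
C_N = 0.632×2.06/(0.0533−0.632) × (0.4714−0.9385) = (-2.250)×(-0.4672) = 1.051 kmol/m³.
Y_N = C_N/C_{M0} = 1.051/2.06 = 0.510.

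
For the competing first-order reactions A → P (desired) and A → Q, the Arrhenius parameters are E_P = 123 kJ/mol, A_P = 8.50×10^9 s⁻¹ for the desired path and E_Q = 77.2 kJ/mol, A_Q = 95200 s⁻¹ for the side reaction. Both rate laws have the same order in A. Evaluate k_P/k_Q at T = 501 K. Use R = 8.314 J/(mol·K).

Since both paths have the same order in A, the concentration cancels and S_{P/Q} = k_P/k_Q = (A_P/A_Q)·exp[(E_Q−E_P)/(RT)].
(E_Q−E_P)/(RT) = (77.2−123)×10³/(8.314×501) = -45800/4165 = -11.00.
k_P/k_Q = (8.50×10^9/95200)·exp(-11.00) = 89286 × 1.678×10^-5 = 1.50.
Since E_P > E_Q, raising the temperature improves selectivity toward P.

1.50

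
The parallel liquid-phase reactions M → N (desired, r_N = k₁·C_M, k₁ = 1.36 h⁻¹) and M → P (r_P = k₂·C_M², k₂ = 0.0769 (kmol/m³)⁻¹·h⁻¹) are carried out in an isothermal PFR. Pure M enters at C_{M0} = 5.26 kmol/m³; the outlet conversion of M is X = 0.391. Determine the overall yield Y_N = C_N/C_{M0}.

C_M = C_{M0}(1−X) = 3.203 kmol/m³.
Along a PFR/batch, dC_N/dC_M = −r_N/(r_N+r_P) = −k₁/(k₁+k₂·C_M).
Integrating from C_{M0} to C_M: C_N = (1.36/0.0769)·ln[(1.36+0.0769·5.26)/(1.36+0.0769·3.20)] = 17.69·ln(1.764/1.606) = 1.661 kmol/m³.
Y_N = C_N/C_{M0} = 1.661/5.26 = 0.316.

0.316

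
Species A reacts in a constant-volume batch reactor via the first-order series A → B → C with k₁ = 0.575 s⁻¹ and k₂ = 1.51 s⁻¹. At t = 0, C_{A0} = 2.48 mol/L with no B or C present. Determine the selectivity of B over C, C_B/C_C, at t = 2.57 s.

0.198

For first-order series with pure A initially, C_B(t) = k₁C_{A0}/(k₂−k₁)·(e^(−k₁t) − e^(−k₂t)).
e^(−k₁t) = e^(−0.575×2.57) = e^(−1.478) = 0.2282; e^(−k₂t) = e^(−3.881) = 0.02064.
C_B = 0.575×2.48/(1.51−0.575) × (0.2282−0.02064) = 1.525×0.2075 = 0.3165 mol/L.
C_A = C_{A0}e^(−k₁t) = 0.5658 mol/L, so C_C = C_{A0}−C_A−C_B = 1.598 mol/L; C_B/C_C = 0.198.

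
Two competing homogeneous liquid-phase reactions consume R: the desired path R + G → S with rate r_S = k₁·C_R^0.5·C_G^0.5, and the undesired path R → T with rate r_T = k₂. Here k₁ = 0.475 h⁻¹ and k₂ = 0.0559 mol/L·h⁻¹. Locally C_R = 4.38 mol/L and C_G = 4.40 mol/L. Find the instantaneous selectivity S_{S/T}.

S_{S/T} = r_S/r_T = (k₁·C_R^0.5·C_G^0.5)/(k₂) = (k₁/k₂)·C_R^0.5·C_G^0.5.
= (0.475×4.380^0.5×4.400^0.5) / (0.0559) = 2.085/0.05590 = 37.3.
Since the desired path is higher order in R, keeping C_R high (PFR or concentrated feed) favours S.

37.3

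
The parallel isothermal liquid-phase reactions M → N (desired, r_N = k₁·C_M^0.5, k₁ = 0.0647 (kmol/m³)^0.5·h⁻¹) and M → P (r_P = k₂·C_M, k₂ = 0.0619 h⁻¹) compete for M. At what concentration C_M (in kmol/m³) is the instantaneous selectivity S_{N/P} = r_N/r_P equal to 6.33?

0.0273 kmol/m³

S_{N/P} = (k₁/k₂)·C_M^-0.5 ⇒ C_M = (S·k₂/k₁)^(-2).
= (6.33×0.0619/0.0647)^(-2) = (6.056)^(-2) = 0.0273 kmol/m³.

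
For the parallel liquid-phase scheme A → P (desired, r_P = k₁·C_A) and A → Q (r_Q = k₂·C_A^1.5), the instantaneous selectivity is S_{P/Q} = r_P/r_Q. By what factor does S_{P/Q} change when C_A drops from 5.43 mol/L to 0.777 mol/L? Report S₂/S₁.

2.64

S_{P/Q} = (k₁/k₂)·C_A^-0.5, so S₂/S₁ = (C_{A,2}/C_{A,1})^-0.5.
= (0.777/5.43)^(-0.5) = (0.1431)^(-0.5) = 2.64.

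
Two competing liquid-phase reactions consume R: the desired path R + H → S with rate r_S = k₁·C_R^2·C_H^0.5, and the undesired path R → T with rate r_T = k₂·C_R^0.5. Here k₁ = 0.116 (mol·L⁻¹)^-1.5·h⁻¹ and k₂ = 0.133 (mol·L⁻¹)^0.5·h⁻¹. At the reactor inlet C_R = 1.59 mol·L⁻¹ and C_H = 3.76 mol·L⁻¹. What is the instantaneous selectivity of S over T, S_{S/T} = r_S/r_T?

S_{S/T} = r_S/r_T = (k₁·C_R^2·C_H^0.5)/(k₂·C_R^0.5) = (k₁/k₂)·C_R^1.5·C_H^0.5.
= (0.116×1.590^2×3.760^0.5) / (0.133×1.590^0.5) = 0.5687/0.1677 = 3.39.
Since the desired path is higher order in R, keeping C_R high (PFR or concentrated feed) favours S.

3.39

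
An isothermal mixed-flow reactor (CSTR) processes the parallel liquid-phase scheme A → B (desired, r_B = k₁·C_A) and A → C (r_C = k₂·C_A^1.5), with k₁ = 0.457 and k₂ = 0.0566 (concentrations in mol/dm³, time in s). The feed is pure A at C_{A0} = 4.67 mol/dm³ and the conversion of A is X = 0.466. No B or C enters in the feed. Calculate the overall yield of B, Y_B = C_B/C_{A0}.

Exit C_A = C_{A0}(1−X) = 4.67×0.534 = 2.494 mol/dm³.
Rates in a CSTR are evaluated at the outlet concentration: r_B = 0.457×2.494 = 1.140, r_C = 0.0566×2.494^1.5 = 0.2229.
Fraction of consumed A going to B: r_B/(r_B+r_C) = 0.8364.
C_B = 0.8364·C_{A0}·X = 0.8364×4.67×0.466 = 1.82 mol/dm³; Y_B = C_B/C_{A0} = 0.390.

0.390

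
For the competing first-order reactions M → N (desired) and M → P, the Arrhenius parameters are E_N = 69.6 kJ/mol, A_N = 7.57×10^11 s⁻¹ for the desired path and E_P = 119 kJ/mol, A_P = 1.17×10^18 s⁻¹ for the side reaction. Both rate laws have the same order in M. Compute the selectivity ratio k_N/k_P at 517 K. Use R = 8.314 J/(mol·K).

0.0634

Since both paths have the same order in M, the concentration cancels and S_{N/P} = k_N/k_P = (A_N/A_P)·exp[(E_P−E_N)/(RT)].
(E_P−E_N)/(RT) = (119−69.6)×10³/(8.314×517) = 49400/4298 = 11.49.
k_N/k_P = (7.57×10^11/1.17×10^18)·exp(11.49) = 6.470×10^-7 × 98009 = 0.0634.
Since E_N < E_P, lowering the temperature improves selectivity toward N.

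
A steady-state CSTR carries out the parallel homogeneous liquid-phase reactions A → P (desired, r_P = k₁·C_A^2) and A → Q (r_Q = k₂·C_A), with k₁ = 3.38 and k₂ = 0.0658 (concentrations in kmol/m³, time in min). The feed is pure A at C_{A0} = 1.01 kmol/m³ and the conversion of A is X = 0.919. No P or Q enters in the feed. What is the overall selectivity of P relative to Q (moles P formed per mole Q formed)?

4.20

Exit C_A = C_{A0}(1−X) = 1.01×0.0810 = 0.08181 kmol/m³.
A CSTR operates uniformly at the exit composition, giving r_P = 0.02262 and r_Q = 0.005383 (each k·C_A^n at C_A = 0.08181).
Overall selectivity = C_P/C_Q = r_Pτ/(r_Qτ) = r_P/r_Q = 4.20.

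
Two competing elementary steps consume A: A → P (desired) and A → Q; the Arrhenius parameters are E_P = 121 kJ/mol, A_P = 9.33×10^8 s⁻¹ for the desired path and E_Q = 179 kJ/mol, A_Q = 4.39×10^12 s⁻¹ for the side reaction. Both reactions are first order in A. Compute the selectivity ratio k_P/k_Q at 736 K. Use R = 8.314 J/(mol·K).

2.78

Since both paths have the same order in A, the concentration cancels and S_{P/Q} = k_P/k_Q = (A_P/A_Q)·exp[(E_Q−E_P)/(RT)].
(E_Q−E_P)/(RT) = (179−121)×10³/(8.314×736) = 58000/6119 = 9.479.
k_P/k_Q = (9.33×10^8/4.39×10^12)·exp(9.479) = 2.125×10^-4 × 13076 = 2.78.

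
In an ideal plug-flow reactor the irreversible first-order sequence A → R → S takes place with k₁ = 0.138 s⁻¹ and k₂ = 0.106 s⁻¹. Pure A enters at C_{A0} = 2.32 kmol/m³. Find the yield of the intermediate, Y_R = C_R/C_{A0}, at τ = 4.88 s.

0.372

For first-order series with pure A initially, C_R(τ) = k₁C_{A0}/(k₂−k₁)·(e^(−k₁τ) − e^(−k₂τ)).
e^(−k₁τ) = e^(−0.138×4.88) = e^(−0.6734) = 0.5100; e^(−k₂τ) = e^(−0.5173) = 0.5961.
C_R = 0.138×2.32/(0.106−0.138) × (0.5100−0.5961) = (-10.00)×(-0.08619) = 0.8623 kmol/m³.
Y_R = C_R/C_{A0} = 0.8623/2.32 = 0.372.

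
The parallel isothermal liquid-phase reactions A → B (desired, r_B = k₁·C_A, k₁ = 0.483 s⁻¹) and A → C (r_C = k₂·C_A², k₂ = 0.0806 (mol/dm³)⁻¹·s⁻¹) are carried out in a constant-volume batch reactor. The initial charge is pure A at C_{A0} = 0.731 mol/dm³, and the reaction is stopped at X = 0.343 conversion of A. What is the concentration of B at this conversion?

0.228 mol/dm³

C_A = C_{A0}(1−X) = 0.4803 mol/dm³.
Along a PFR/batch, dC_B/dC_A = −r_B/(r_B+r_C) = −k₁/(k₁+k₂·C_A).
Integrating from C_{A0} to C_A: C_B = (0.483/0.0806)·ln[(0.483+0.0806·0.731)/(0.483+0.0806·0.480)] = 5.993·ln(0.5419/0.5217) = 0.2277 mol/dm³.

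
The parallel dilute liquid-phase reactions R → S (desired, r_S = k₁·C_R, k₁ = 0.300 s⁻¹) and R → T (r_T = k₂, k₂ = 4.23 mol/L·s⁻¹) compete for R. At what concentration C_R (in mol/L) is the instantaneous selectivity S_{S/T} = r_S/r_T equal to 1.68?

23.7 mol/L

S_{S/T} = (k₁/k₂)·C_R ⇒ C_R = S·k₂/k₁.
= 1.68×4.23/0.300 = 23.7 mol/L.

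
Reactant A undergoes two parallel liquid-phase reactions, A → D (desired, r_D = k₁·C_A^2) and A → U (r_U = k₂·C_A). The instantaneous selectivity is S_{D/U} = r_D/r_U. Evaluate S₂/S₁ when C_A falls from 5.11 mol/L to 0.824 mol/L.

S_{D/U} = (k₁/k₂)·C_A, so S₂/S₁ = (C_{A,2}/C_{A,1}).
= 0.824/5.11 = 0.161.
Selectivity toward D falls as C_A falls — high-concentration operation is favoured.

0.161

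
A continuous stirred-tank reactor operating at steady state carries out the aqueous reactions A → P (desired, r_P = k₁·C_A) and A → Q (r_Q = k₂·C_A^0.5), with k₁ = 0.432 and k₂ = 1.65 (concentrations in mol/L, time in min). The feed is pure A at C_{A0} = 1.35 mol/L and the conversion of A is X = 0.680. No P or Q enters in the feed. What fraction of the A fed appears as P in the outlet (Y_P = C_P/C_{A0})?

Exit C_A = C_{A0}(1−X) = 1.35×0.320 = 0.4320 mol/L.
Rates in a CSTR are evaluated at the outlet concentration: r_P = 0.432×0.4320 = 0.1866, r_Q = 1.65×0.4320^0.5 = 1.084.
Fraction of consumed A going to P: r_P/(r_P+r_Q) = 0.1468.
C_P = 0.1468·C_{A0}·X = 0.1468×1.35×0.680 = 0.135 mol/L; Y_P = C_P/C_{A0} = 0.0998.

0.0998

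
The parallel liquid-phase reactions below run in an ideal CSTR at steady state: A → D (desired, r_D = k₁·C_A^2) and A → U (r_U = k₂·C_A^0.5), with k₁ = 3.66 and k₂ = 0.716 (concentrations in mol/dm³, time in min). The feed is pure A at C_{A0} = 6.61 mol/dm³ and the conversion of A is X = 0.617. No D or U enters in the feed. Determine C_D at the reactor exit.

Exit C_A = C_{A0}(1−X) = 6.61×0.383 = 2.532 mol/dm³.
In a CSTR the entire volume is at exit conditions, so r_D = 3.66×2.532^2 = 23.46 and r_U = 0.716×2.532^0.5 = 1.139.
Fraction of consumed A going to D: r_D/(r_D+r_U) = 0.9537.
C_D = 0.9537·C_{A0}·X = 0.9537×6.61×0.617 = 3.89 mol/dm³.

3.89 mol/dm³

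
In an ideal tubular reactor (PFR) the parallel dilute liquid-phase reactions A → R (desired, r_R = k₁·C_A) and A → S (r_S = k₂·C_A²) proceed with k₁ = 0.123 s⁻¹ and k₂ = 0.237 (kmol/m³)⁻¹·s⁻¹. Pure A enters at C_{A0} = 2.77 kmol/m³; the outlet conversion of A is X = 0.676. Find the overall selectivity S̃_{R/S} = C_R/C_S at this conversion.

0.305

C_A = C_{A0}(1−X) = 0.8975 kmol/m³.
Along a PFR/batch, dC_R/dC_A = −r_R/(r_R+r_S) = −k₁/(k₁+k₂·C_A).
Integrating from C_{A0} to C_A: C_R = (0.123/0.237)·ln[(0.123+0.237·2.77)/(0.123+0.237·0.897)] = 0.5190·ln(0.7795/0.3357) = 0.4372 kmol/m³.
C_S = (C_{A0}−C_A)−C_R = 1.435 kmol/m³; S̃_{R/S} = 0.4372/1.435 = 0.305.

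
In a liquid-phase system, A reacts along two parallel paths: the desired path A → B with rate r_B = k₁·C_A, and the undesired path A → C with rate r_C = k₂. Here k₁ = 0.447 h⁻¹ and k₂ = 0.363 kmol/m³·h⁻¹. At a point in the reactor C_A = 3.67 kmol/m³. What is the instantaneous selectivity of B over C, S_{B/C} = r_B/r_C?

S_{B/C} = r_B/r_C = (k₁·C_A)/(k₂) = (k₁/k₂)·C_A.
= (0.447×3.670) / (0.363) = 1.640/0.3630 = 4.52.

4.52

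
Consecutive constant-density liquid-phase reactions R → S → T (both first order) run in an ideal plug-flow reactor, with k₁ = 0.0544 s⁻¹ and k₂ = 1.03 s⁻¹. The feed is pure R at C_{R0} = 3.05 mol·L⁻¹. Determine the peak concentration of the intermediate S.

0.137 mol·L⁻¹

For a first-order series the maximum intermediate yield is C_{S,max}/C_{R0} = (k₁/k₂)^[k₂/(k₂−k₁)].
= (0.0544/1.03)^(1.03/(1.03−0.0544)) = (0.05282)^(1.056) = 0.04483.
C_{S,max} = 0.04483×3.05 = 0.137 mol·L⁻¹.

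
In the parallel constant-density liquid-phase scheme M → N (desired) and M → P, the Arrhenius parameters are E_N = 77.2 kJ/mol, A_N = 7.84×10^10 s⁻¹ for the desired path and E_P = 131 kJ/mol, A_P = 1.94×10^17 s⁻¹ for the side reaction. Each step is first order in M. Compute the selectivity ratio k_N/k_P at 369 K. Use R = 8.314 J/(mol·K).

Since both paths have the same order in M, the concentration cancels and S_{N/P} = k_N/k_P = (A_N/A_P)·exp[(E_P−E_N)/(RT)].
(E_P−E_N)/(RT) = (131−77.2)×10³/(8.314×369) = 53800/3068 = 17.54.
k_N/k_P = (7.84×10^10/1.94×10^17)·exp(17.54) = 4.041×10^-7 × 4.131×10^7 = 16.7.

16.7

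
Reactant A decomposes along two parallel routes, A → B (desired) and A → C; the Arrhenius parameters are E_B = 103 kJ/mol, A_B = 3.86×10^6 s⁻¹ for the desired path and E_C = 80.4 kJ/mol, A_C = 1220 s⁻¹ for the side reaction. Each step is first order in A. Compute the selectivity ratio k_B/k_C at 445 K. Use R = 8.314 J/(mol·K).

With equal orders, S_{B/C} = k_B/k_C = (A_B/A_C)·exp[(E_C−E_B)/(RT)].
(E_C−E_B)/(RT) = (80.4−103)×10³/(8.314×445) = -22600/3700 = -6.109.
k_B/k_C = (3.86×10^6/1220)·exp(-6.109) = 3164 × 0.002224 = 7.04.

7.04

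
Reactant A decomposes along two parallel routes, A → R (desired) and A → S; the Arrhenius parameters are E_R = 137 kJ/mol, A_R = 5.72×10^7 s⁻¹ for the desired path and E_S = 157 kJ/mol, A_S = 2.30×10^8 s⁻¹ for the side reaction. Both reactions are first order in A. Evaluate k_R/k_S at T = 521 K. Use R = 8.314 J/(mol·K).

k_R/k_S = (A_R/A_S)·exp[−(E_R−E_S)/(RT)] = (A_R/A_S)·exp[(E_S−E_R)/(RT)].
(E_S−E_R)/(RT) = (157−137)×10³/(8.314×521) = 20000/4332 = 4.617.
k_R/k_S = (5.72×10^7/2.30×10^8)·exp(4.617) = 0.2487 × 101.2 = 25.2.

25.2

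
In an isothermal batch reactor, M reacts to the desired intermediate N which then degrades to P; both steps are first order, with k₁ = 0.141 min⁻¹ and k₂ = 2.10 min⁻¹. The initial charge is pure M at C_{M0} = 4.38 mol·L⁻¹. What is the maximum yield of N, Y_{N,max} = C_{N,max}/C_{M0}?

0.0553

For a first-order series the maximum intermediate yield is C_{N,max}/C_{M0} = (k₁/k₂)^[k₂/(k₂−k₁)].
= (0.141/2.10)^(2.10/(2.10−0.141)) = (0.06714)^(1.072) = 0.05528.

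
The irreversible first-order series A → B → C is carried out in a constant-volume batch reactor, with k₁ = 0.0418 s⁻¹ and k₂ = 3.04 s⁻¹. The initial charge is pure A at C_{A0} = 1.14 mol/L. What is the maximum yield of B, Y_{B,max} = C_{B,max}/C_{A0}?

For a first-order series the maximum intermediate yield is C_{B,max}/C_{A0} = (k₁/k₂)^[k₂/(k₂−k₁)].
= (0.0418/3.04)^(3.04/(3.04−0.0418)) = (0.01375)^(1.014) = 0.01295.

0.0130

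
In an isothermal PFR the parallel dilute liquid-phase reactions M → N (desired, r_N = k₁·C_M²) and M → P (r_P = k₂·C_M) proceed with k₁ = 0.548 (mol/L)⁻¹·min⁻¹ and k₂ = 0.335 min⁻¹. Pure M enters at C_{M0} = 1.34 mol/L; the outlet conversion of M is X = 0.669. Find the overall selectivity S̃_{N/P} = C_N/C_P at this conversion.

C_M = C_{M0}(1−X) = 0.4435 mol/L.
Along a PFR/batch, dC_P/dC_M = −r_P/(r_N+r_P) = −k₂/(k₂+k₁·C_M).
Integrating from C_{M0} to C_M: C_P = (0.335/0.548)·ln[(0.335+0.548·1.34)/(0.335+0.548·0.444)] = 0.6113·ln(1.069/0.5781) = 0.3760 mol/L.
Then C_N = (C_{M0}−C_M) − C_P = 0.8965 − 0.3760 = 0.5204 mol/L.
S̃_{N/P} = C_N/C_P = 0.5204/0.3760 = 1.38.

1.38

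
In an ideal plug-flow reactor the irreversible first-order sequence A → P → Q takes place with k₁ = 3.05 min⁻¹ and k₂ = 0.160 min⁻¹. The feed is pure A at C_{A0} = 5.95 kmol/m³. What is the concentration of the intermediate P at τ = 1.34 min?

4.96 kmol/m³

Solving the coupled first-order balances gives C_P(τ) = [k₁/(k₂−k₁)]·C_{A0}·(e^(−k₁τ) − e^(−k₂τ)).
e^(−k₁τ) = e^(−3.05×1.34) = e^(−4.087) = 0.01679; e^(−k₂τ) = e^(−0.2144) = 0.8070.
C_P = 3.05×5.95/(0.160−3.05) × (0.01679−0.8070) = (-6.279)×(-0.7902) = 4.962 kmol/m³.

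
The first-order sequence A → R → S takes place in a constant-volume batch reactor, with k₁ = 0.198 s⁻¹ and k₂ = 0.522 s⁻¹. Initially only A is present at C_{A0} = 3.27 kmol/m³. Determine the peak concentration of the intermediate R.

For a first-order series the maximum intermediate yield is C_{R,max}/C_{A0} = (k₁/k₂)^[k₂/(k₂−k₁)].
= (0.198/0.522)^(0.522/(0.522−0.198)) = (0.3793)^(1.611) = 0.2098.
C_{R,max} = 0.2098×3.27 = 0.686 kmol/m³.

0.686 kmol/m³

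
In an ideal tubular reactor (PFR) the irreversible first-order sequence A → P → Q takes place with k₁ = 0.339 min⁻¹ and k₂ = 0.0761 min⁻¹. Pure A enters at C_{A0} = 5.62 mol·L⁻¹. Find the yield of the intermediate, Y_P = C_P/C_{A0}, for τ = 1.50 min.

The intermediate concentration in a first-order A→B→C sequence is C_P = k₁C_{A0}(e^(−k₁τ) − e^(−k₂τ))/(k₂−k₁).
e^(−k₁τ) = e^(−0.339×1.50) = e^(−0.5085) = 0.6014; e^(−k₂τ) = e^(−0.1142) = 0.8921.
C_P = 0.339×5.62/(0.0761−0.339) × (0.6014−0.8921) = (-7.247)×(-0.2907) = 2.107 mol·L⁻¹.
Y_P = C_P/C_{A0} = 2.107/5.62 = 0.375.

0.375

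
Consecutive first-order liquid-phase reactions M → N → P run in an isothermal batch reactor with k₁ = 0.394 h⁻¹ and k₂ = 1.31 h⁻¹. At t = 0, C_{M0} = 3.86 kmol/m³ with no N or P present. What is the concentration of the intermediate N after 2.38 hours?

0.577 kmol/m³

For first-order series with pure M initially, C_N(t) = k₁C_{M0}/(k₂−k₁)·(e^(−k₁t) − e^(−k₂t)).
e^(−k₁t) = e^(−0.394×2.38) = e^(−0.9377) = 0.3915; e^(−k₂t) = e^(−3.118) = 0.04425.
C_N = 0.394×3.86/(1.31−0.394) × (0.3915−0.04425) = 1.660×0.3473 = 0.5766 kmol/m³.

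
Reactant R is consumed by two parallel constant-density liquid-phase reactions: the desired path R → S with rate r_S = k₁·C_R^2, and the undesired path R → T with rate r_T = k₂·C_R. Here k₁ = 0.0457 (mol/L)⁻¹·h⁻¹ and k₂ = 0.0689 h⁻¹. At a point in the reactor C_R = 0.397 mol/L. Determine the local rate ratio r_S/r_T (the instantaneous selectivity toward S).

S_{S/T} = r_S/r_T = (k₁·C_R^2)/(k₂·C_R) = (k₁/k₂)·C_R.
= (0.0457×0.3970^2) / (0.0689×0.3970) = 0.007203/0.02735 = 0.263.

0.263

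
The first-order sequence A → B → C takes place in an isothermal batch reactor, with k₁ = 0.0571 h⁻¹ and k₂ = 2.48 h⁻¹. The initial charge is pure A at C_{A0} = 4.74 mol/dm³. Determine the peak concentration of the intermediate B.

0.0999 mol/dm³

Evaluating C_B at t_opt = ln(k₂/k₁)/(k₂−k₁) gives C_{B,max}/C_{A0} = (k₁/k₂)^[k₂/(k₂−k₁)].
= (0.0571/2.48)^(2.48/(2.48−0.0571)) = (0.02302)^(1.024) = 0.02107.
C_{B,max} = 0.02107×4.74 = 0.0999 mol/dm³.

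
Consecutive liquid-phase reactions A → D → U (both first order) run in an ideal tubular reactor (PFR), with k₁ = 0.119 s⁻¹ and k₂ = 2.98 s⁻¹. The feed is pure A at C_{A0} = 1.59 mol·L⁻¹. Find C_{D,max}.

0.0555 mol·L⁻¹

Evaluating C_D at τ_opt = ln(k₂/k₁)/(k₂−k₁) gives C_{D,max}/C_{A0} = (k₁/k₂)^[k₂/(k₂−k₁)].
= (0.119/2.98)^(2.98/(2.98−0.119)) = (0.03993)^(1.042) = 0.03493.
C_{D,max} = 0.03493×1.59 = 0.0555 mol·L⁻¹.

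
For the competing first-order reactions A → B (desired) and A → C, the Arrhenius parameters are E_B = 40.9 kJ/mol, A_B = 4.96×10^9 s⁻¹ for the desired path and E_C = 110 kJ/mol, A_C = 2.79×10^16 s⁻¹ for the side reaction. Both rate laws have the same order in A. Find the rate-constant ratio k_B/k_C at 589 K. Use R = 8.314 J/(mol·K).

Since both paths have the same order in A, the concentration cancels and S_{B/C} = k_B/k_C = (A_B/A_C)·exp[(E_C−E_B)/(RT)].
(E_C−E_B)/(RT) = (110−40.9)×10³/(8.314×589) = 69100/4897 = 14.11.
k_B/k_C = (4.96×10^9/2.79×10^16)·exp(14.11) = 1.778×10^-7 × 1.344×10^6 = 0.239.
Since E_B < E_C, lowering the temperature improves selectivity toward B.

0.239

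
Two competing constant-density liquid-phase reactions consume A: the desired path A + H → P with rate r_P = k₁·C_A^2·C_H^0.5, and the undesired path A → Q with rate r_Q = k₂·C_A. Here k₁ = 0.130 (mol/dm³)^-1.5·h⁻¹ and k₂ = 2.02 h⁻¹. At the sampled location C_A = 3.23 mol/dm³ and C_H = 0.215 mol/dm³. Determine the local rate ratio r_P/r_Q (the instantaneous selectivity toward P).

S_{P/Q} = r_P/r_Q = (k₁·C_A^2·C_H^0.5)/(k₂·C_A) = (k₁/k₂)·C_A·C_H^0.5.
= (0.130×3.230^2×0.2150^0.5) / (2.02×3.230) = 0.6289/6.525 = 0.0964.
Since the desired path is higher order in A, keeping C_A high (PFR or concentrated feed) favours P.

0.0964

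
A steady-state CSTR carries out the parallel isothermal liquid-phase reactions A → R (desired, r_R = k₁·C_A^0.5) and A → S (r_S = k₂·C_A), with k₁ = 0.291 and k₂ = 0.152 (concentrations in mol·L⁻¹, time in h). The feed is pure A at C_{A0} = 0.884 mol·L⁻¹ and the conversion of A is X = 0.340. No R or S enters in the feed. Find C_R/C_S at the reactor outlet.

2.51

Exit C_A = C_{A0}(1−X) = 0.884×0.660 = 0.5834 mol·L⁻¹.
Rates in a CSTR are evaluated at the outlet concentration: r_R = 0.291×0.5834^0.5 = 0.2223, r_S = 0.152×0.5834 = 0.08868.
Overall selectivity = C_R/C_S = r_Rτ/(r_Sτ) = r_R/r_S = 2.51.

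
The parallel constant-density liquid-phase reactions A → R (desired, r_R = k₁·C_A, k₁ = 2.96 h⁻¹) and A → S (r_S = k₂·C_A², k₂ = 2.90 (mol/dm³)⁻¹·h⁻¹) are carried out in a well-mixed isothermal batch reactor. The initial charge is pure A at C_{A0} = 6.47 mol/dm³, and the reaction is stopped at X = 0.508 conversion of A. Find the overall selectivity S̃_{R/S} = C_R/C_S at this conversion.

C_A = C_{A0}(1−X) = 3.183 mol/dm³.
Along a PFR/batch, dC_R/dC_A = −r_R/(r_R+r_S) = −k₁/(k₁+k₂·C_A).
Integrating from C_{A0} to C_A: C_R = (2.96/2.90)·ln[(2.96+2.90·6.47)/(2.96+2.90·3.18)] = 1.021·ln(21.72/12.19) = 0.5896 mol/dm³.
C_S = (C_{A0}−C_A)−C_R = 2.697 mol/dm³; S̃_{R/S} = 0.5896/2.697 = 0.219.

0.219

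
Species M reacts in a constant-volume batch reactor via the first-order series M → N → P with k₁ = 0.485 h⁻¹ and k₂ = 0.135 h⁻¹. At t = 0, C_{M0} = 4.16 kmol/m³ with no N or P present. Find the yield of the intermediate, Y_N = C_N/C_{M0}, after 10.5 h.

The intermediate concentration in a first-order A→B→C sequence is C_N = k₁C_{M0}(e^(−k₁t) − e^(−k₂t))/(k₂−k₁).
e^(−k₁t) = e^(−0.485×10.5) = e^(−5.093) = 0.006143; e^(−k₂t) = e^(−1.417) = 0.2423.
C_N = 0.485×4.16/(0.135−0.485) × (0.006143−0.2423) = (-5.765)×(-0.2362) = 1.361 kmol/m³.
Y_N = C_N/C_{M0} = 1.361/4.16 = 0.327.

0.327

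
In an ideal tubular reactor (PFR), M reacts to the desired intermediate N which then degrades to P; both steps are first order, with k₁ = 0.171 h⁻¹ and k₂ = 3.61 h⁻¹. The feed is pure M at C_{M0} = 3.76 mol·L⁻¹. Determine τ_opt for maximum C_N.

0.887 h

For first-order series the maximum of C_N occurs at τ_opt = ln(k₂/k₁)/(k₂−k₁).
= ln(3.61/0.171)/(3.61−0.171) = ln(21.11)/3.439 = 3.050/3.439 = 0.887 h.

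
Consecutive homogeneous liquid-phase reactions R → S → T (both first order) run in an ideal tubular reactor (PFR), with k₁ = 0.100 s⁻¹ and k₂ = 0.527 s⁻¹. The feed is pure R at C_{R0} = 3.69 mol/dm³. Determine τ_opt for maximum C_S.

3.89 s

Setting dC_S/dτ = 0 gives τ_opt = ln(k₂/k₁)/(k₂−k₁).
= ln(0.527/0.100)/(0.527−0.100) = ln(5.270)/0.4270 = 1.662/0.4270 = 3.89 s.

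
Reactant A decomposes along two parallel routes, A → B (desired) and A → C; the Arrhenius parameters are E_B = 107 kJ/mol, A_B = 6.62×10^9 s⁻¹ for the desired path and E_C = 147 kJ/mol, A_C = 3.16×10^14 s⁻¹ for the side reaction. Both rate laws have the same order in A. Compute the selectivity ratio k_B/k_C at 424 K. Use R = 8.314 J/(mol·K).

Since both paths have the same order in A, the concentration cancels and S_{B/C} = k_B/k_C = (A_B/A_C)·exp[(E_C−E_B)/(RT)].
(E_C−E_B)/(RT) = (147−107)×10³/(8.314×424) = 40000/3525 = 11.35.
k_B/k_C = (6.62×10^9/3.16×10^14)·exp(11.35) = 2.095×10^-5 × 84718 = 1.77.

1.77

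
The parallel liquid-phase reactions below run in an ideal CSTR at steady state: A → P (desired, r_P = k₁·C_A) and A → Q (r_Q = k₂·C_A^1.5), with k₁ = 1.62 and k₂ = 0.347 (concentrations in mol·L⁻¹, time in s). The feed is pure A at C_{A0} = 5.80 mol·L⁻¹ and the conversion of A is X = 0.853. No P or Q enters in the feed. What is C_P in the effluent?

Exit C_A = C_{A0}(1−X) = 5.80×0.147 = 0.8526 mol·L⁻¹.
In a CSTR the entire volume is at exit conditions, so r_P = 1.62×0.8526 = 1.381 and r_Q = 0.347×0.8526^1.5 = 0.2732.
Fraction of consumed A going to P: r_P/(r_P+r_Q) = 0.8349.
C_P = 0.8349·C_{A0}·X = 0.8349×5.80×0.853 = 4.13 mol·L⁻¹.

4.13 mol·L⁻¹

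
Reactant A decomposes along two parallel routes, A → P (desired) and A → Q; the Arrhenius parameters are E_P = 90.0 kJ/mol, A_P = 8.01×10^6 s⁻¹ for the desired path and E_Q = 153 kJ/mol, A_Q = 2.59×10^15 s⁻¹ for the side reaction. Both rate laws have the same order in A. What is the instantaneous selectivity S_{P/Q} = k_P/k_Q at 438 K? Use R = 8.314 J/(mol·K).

With equal orders, S_{P/Q} = k_P/k_Q = (A_P/A_Q)·exp[(E_Q−E_P)/(RT)].
(E_Q−E_P)/(RT) = (153−90.0)×10³/(8.314×438) = 63000/3642 = 17.30.
k_P/k_Q = (8.01×10^6/2.59×10^15)·exp(17.30) = 3.093×10^-9 × 3.262×10^7 = 0.101.

0.101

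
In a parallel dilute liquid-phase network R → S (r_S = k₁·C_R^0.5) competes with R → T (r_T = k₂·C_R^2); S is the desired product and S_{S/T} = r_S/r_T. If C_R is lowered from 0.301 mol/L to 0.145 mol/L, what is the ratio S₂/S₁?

S_{S/T} = (k₁/k₂)·C_R^-1.5, so S₂/S₁ = (C_{R,2}/C_{R,1})^-1.5.
= (0.145/0.301)^(-1.5) = (0.4817)^(-1.5) = 2.99.
Selectivity toward S rises as C_R falls — low-concentration operation is favoured.

2.99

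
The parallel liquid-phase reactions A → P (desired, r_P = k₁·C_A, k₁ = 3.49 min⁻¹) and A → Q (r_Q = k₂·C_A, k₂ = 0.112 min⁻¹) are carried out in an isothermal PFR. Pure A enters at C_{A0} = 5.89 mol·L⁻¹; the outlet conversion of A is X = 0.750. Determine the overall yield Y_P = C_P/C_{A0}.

C_A = C_{A0}(1−X) = 1.472 mol·L⁻¹.
Both paths are first order in A, so the instantaneous fraction to P is constant: dC_P/d(−C_A) = k₁/(k₁+k₂) = 0.9689.
C_P = 0.9689·(C_{A0}−C_A) = 0.9689×4.417 = 4.28 mol·L⁻¹.
Y_P = C_P/C_{A0} = 4.280/5.89 = 0.727.

0.727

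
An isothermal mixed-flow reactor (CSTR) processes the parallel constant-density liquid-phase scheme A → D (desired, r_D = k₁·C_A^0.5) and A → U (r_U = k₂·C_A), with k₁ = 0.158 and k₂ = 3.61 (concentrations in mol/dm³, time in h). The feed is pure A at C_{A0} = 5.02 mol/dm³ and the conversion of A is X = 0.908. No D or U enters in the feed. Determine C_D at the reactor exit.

Exit C_A = C_{A0}(1−X) = 5.02×0.0920 = 0.4618 mol/dm³.
In a CSTR the entire volume is at exit conditions, so r_D = 0.158×0.4618^0.5 = 0.1074 and r_U = 3.61×0.4618 = 1.667.
Fraction of consumed A going to D: r_D/(r_D+r_U) = 0.06051.
C_D = 0.06051·C_{A0}·X = 0.06051×5.02×0.908 = 0.276 mol/dm³.

0.276 mol/dm³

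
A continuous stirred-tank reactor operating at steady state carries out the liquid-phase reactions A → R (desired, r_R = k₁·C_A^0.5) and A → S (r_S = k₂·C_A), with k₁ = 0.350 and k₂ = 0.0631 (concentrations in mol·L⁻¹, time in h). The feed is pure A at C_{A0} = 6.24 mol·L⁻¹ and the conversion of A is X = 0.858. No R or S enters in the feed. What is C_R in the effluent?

Exit C_A = C_{A0}(1−X) = 6.24×0.142 = 0.8861 mol·L⁻¹.
A CSTR operates uniformly at the exit composition, giving r_R = 0.3295 and r_S = 0.05591 (each k·C_A^n at C_A = 0.8861).
Fraction of consumed A going to R: r_R/(r_R+r_S) = 0.8549.
C_R = 0.8549·C_{A0}·X = 0.8549×6.24×0.858 = 4.58 mol·L⁻¹.

4.58 mol·L⁻¹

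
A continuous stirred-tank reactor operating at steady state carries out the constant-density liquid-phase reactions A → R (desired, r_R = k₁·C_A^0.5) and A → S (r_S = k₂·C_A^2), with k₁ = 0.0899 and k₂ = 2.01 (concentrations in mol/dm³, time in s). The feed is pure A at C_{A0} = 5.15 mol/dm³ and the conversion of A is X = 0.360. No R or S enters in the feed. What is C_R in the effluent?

Exit C_A = C_{A0}(1−X) = 5.15×0.640 = 3.296 mol/dm³.
Rates in a CSTR are evaluated at the outlet concentration: r_R = 0.0899×3.296^0.5 = 0.1632, r_S = 2.01×3.296^2 = 21.84.
Fraction of consumed A going to R: r_R/(r_R+r_S) = 0.007419.
C_R = 0.007419·C_{A0}·X = 0.007419×5.15×0.360 = 0.0138 mol/dm³.

0.0138 mol/dm³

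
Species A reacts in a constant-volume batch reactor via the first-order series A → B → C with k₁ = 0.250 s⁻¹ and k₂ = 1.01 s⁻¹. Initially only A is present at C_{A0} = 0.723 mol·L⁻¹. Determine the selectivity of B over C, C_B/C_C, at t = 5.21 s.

0.137

The intermediate concentration in a first-order A→B→C sequence is C_B = k₁C_{A0}(e^(−k₁t) − e^(−k₂t))/(k₂−k₁).
e^(−k₁t) = e^(−0.250×5.21) = e^(−1.302) = 0.2719; e^(−k₂t) = e^(−5.262) = 0.005184.
C_B = 0.250×0.723/(1.01−0.250) × (0.2719−0.005184) = 0.2378×0.2667 = 0.06342 mol·L⁻¹.
C_A = C_{A0}e^(−k₁t) = 0.1965 mol·L⁻¹, so C_C = C_{A0}−C_A−C_B = 0.4630 mol·L⁻¹; C_B/C_C = 0.137.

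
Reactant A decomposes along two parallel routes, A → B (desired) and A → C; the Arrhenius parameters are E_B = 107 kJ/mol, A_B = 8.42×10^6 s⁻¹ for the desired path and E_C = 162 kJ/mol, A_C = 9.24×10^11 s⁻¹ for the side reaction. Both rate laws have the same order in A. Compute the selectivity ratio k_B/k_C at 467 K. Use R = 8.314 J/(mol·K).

12.9

k_B/k_C = (A_B/A_C)·exp[−(E_B−E_C)/(RT)] = (A_B/A_C)·exp[(E_C−E_B)/(RT)].
(E_C−E_B)/(RT) = (162−107)×10³/(8.314×467) = 55000/3883 = 14.17.
k_B/k_C = (8.42×10^6/9.24×10^11)·exp(14.17) = 9.113×10^-6 × 1.419×10^6 = 12.9.
Since E_B < E_C, lowering the temperature improves selectivity toward B.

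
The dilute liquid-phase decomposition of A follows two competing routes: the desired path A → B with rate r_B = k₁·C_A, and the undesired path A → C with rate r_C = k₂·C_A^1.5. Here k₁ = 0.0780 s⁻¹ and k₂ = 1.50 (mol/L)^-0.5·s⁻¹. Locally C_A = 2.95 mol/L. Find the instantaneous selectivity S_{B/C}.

S_{B/C} = r_B/r_C = (k₁·C_A)/(k₂·C_A^1.5) = (k₁/k₂)·C_A^-0.5.
= (0.0780×2.950) / (1.50×2.950^1.5) = 0.2301/7.600 = 0.0303.
The undesired path is higher order in A, so low C_A (CSTR or dilute feed) favours B.

0.0303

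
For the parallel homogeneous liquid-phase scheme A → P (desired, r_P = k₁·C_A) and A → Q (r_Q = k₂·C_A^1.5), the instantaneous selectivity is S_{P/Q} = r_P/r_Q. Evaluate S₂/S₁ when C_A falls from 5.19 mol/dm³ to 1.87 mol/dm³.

1.67

S_{P/Q} = (k₁/k₂)·C_A^-0.5, so S₂/S₁ = (C_{A,2}/C_{A,1})^-0.5.
= (1.87/5.19)^(-0.5) = (0.3603)^(-0.5) = 1.67.
Selectivity toward P rises as C_A falls — low-concentration operation is favoured.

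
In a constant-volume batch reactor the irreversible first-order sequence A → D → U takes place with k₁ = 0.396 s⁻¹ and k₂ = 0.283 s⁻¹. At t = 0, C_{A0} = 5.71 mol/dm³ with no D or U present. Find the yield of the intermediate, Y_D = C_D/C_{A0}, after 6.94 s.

For first-order series with pure A initially, C_D(t) = k₁C_{A0}/(k₂−k₁)·(e^(−k₁t) − e^(−k₂t)).
e^(−k₁t) = e^(−0.396×6.94) = e^(−2.748) = 0.06404; e^(−k₂t) = e^(−1.964) = 0.1403.
C_D = 0.396×5.71/(0.283−0.396) × (0.06404−0.1403) = (-20.01)×(-0.07625) = 1.526 mol/dm³.
Y_D = C_D/C_{A0} = 1.526/5.71 = 0.267.

0.267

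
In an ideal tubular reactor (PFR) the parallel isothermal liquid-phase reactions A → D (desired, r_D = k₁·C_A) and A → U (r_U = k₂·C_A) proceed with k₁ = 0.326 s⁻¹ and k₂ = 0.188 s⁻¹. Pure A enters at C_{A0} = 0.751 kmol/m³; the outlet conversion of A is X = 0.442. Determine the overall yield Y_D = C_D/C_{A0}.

C_A = C_{A0}(1−X) = 0.4191 kmol/m³.
Both paths are first order in A, so the instantaneous fraction to D is constant: dC_D/d(−C_A) = k₁/(k₁+k₂) = 0.6342.
C_D = 0.6342·(C_{A0}−C_A) = 0.6342×0.3319 = 0.211 kmol/m³.
Y_D = C_D/C_{A0} = 0.2105/0.751 = 0.280.

0.280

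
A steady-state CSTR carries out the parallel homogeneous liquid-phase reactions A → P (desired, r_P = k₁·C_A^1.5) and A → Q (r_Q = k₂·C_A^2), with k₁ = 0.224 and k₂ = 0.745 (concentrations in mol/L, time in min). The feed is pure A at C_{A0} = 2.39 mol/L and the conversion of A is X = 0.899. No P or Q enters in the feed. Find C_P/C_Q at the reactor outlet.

0.612

Exit C_A = C_{A0}(1−X) = 2.39×0.101 = 0.2414 mol/L.
Rates in a CSTR are evaluated at the outlet concentration: r_P = 0.224×0.2414^1.5 = 0.02657, r_Q = 0.745×0.2414^2 = 0.04341.
Overall selectivity = C_P/C_Q = r_Pτ/(r_Qτ) = r_P/r_Q = 0.612.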